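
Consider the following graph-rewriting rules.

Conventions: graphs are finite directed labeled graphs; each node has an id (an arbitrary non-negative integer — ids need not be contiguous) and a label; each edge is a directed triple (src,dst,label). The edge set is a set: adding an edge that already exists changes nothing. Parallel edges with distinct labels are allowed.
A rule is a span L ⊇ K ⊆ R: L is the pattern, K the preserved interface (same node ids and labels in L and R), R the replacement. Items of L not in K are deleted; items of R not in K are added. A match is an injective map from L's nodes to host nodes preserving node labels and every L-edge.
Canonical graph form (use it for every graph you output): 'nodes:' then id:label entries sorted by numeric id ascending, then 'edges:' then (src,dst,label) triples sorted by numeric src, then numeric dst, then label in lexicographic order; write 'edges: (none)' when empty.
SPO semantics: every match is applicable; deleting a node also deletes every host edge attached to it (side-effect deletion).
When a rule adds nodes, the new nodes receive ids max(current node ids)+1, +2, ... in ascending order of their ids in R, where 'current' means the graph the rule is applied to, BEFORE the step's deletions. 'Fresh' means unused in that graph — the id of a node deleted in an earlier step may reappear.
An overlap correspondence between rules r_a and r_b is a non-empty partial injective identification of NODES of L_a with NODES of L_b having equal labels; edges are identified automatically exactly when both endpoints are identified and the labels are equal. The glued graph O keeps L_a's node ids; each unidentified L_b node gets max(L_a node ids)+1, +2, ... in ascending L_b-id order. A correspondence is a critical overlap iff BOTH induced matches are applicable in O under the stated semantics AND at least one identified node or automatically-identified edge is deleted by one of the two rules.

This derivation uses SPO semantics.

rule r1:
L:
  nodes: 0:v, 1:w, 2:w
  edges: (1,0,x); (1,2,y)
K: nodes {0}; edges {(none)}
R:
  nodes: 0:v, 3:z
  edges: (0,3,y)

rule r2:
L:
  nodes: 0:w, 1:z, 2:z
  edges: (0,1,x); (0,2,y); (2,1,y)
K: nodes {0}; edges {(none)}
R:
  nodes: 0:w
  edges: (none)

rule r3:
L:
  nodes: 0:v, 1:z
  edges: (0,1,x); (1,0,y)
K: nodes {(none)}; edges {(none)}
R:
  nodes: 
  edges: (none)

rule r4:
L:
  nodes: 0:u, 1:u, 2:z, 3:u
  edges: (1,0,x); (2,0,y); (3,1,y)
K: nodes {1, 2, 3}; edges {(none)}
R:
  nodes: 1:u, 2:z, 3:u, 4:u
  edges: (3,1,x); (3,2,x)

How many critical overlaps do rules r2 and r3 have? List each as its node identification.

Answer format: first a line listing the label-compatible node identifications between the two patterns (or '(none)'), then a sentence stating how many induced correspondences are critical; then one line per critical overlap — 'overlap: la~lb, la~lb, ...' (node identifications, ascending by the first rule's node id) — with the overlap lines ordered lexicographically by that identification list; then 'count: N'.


label-compatible node identifications between L(r2) and L(r3): 1~1, 2~1
2 of the induced correspondences are critical overlaps of r2 and r3.
overlap: 1~1
overlap: 2~1
count: 2


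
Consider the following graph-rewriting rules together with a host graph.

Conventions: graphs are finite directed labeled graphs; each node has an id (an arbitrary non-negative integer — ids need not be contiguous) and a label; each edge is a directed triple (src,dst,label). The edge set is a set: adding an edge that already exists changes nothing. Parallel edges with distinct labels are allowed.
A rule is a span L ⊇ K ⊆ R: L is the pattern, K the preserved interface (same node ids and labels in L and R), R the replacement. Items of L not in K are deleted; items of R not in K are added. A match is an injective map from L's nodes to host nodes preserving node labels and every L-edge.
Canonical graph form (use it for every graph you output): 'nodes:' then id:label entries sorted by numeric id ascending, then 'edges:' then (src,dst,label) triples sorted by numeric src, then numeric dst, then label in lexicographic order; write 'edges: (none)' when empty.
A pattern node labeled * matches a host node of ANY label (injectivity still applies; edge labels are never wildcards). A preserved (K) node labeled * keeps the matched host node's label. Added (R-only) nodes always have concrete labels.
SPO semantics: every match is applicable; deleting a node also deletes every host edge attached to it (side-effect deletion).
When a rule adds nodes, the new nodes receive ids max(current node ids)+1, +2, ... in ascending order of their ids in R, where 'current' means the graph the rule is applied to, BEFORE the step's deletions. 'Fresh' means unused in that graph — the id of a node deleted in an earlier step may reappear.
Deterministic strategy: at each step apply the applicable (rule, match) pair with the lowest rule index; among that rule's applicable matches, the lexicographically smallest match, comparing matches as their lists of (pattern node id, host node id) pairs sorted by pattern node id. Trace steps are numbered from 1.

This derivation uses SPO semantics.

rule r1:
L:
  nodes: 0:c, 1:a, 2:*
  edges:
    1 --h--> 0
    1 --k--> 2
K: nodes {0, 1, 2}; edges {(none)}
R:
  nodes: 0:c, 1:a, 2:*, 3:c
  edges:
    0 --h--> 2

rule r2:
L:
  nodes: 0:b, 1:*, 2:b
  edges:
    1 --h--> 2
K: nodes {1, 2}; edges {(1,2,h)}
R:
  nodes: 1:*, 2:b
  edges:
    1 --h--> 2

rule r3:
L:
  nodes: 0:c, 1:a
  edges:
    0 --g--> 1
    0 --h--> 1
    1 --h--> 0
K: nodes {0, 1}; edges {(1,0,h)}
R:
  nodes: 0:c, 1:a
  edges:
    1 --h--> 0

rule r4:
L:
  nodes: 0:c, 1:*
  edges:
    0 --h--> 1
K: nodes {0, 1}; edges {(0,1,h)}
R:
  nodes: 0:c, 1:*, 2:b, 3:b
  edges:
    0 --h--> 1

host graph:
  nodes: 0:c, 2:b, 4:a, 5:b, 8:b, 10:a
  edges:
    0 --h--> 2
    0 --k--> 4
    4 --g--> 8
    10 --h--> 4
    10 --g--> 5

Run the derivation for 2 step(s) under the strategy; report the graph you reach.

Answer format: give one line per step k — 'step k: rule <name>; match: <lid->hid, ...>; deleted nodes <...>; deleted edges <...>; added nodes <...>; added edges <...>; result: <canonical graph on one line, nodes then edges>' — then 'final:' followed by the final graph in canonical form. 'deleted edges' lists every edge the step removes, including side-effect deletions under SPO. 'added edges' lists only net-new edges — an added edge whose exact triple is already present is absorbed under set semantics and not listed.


step 1: rule r2; match: 0->5, 1->0, 2->2; deleted nodes 5; deleted edges (10,5,g); added nodes (none); added edges (none); result: nodes: 0:c, 2:b, 4:a, 8:b, 10:a edges: (0,2,h); (0,4,k); (4,8,g); (10,4,h)
step 2: rule r2; match: 0->8, 1->0, 2->2; deleted nodes 8; deleted edges (4,8,g); added nodes (none); added edges (none); result: nodes: 0:c, 2:b, 4:a, 10:a edges: (0,2,h); (0,4,k); (10,4,h)
final:
nodes: 0:c, 2:b, 4:a, 10:a
edges: (0,2,h); (0,4,k); (10,4,h)


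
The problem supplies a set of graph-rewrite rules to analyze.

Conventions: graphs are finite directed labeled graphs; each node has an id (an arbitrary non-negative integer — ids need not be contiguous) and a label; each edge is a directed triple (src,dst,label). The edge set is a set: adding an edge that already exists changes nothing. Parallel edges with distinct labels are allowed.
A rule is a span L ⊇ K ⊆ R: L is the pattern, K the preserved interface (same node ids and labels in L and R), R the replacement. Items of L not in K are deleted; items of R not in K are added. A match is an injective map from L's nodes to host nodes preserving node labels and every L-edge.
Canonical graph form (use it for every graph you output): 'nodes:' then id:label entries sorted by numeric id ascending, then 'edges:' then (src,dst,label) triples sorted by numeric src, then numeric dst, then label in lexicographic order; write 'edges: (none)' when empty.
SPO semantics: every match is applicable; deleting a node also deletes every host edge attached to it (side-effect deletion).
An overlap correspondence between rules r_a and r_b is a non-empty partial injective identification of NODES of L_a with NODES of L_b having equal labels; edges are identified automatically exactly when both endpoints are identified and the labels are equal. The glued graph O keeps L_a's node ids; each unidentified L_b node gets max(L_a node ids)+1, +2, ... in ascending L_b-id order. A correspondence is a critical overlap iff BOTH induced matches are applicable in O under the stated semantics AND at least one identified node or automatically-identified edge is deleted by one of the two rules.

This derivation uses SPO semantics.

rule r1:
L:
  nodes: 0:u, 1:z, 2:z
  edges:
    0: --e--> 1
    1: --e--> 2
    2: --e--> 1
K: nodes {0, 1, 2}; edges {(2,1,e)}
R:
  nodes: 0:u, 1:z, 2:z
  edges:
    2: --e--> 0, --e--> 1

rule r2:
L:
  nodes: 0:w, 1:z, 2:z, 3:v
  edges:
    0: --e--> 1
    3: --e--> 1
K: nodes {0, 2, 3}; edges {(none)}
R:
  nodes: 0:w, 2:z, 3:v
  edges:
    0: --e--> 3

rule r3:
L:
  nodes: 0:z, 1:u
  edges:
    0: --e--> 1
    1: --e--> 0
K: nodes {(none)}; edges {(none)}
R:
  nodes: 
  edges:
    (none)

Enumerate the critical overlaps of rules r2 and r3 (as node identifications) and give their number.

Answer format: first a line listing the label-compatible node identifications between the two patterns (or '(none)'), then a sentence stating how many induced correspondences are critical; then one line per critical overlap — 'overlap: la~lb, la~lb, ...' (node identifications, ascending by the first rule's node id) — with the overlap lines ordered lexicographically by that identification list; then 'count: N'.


label-compatible node identifications between L(r2) and L(r3): 1~0, 2~0
2 of the induced correspondences are critical overlaps of r2 and r3.
overlap: 1~0
overlap: 2~0
count: 2


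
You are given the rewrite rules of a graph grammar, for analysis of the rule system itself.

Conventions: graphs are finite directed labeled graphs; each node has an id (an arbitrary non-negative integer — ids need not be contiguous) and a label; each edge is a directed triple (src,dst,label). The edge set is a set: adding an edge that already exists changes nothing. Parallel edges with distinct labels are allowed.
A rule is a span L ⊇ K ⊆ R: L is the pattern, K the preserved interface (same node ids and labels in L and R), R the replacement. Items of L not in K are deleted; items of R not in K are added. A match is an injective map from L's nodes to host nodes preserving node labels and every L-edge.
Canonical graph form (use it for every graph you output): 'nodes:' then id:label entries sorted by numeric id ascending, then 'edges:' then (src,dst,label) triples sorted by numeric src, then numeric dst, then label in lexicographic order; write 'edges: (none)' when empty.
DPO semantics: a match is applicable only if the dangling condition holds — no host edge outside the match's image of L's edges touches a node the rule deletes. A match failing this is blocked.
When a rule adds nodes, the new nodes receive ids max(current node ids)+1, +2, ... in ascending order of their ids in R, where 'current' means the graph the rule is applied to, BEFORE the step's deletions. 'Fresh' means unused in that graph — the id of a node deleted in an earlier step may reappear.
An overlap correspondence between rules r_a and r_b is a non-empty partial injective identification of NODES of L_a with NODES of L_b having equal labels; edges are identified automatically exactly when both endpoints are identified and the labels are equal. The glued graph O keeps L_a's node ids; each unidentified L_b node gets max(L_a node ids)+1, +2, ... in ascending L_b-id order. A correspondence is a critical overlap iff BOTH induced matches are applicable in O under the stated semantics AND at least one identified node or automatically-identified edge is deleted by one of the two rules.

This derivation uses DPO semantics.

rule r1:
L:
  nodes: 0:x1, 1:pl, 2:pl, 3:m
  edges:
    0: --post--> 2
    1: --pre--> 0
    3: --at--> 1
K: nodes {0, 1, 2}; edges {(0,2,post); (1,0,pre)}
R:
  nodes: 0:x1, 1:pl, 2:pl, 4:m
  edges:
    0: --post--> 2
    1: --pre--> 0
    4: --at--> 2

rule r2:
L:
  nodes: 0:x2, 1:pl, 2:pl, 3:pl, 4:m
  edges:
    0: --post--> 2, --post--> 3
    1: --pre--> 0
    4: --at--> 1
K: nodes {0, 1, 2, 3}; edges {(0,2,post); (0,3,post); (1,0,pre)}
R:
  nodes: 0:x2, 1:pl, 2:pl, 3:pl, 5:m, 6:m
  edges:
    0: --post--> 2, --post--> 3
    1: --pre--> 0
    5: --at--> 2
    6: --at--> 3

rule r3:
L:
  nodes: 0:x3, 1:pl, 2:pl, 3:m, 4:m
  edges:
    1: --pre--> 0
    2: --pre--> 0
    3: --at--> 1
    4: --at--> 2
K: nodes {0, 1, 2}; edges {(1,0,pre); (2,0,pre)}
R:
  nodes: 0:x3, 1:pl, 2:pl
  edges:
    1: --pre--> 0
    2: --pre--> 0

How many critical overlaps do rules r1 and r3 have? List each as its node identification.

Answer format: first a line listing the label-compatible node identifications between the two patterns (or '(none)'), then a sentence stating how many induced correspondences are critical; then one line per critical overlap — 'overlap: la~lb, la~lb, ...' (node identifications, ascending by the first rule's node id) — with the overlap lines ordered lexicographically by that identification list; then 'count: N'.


label-compatible node identifications between L(r1) and L(r3): 1~1, 1~2, 2~1, 2~2, 3~3, 3~4
4 of the induced correspondences are critical overlaps of r1 and r3.
overlap: 1~1, 2~2, 3~3
overlap: 1~1, 3~3
overlap: 1~2, 2~1, 3~4
overlap: 1~2, 3~4
count: 4


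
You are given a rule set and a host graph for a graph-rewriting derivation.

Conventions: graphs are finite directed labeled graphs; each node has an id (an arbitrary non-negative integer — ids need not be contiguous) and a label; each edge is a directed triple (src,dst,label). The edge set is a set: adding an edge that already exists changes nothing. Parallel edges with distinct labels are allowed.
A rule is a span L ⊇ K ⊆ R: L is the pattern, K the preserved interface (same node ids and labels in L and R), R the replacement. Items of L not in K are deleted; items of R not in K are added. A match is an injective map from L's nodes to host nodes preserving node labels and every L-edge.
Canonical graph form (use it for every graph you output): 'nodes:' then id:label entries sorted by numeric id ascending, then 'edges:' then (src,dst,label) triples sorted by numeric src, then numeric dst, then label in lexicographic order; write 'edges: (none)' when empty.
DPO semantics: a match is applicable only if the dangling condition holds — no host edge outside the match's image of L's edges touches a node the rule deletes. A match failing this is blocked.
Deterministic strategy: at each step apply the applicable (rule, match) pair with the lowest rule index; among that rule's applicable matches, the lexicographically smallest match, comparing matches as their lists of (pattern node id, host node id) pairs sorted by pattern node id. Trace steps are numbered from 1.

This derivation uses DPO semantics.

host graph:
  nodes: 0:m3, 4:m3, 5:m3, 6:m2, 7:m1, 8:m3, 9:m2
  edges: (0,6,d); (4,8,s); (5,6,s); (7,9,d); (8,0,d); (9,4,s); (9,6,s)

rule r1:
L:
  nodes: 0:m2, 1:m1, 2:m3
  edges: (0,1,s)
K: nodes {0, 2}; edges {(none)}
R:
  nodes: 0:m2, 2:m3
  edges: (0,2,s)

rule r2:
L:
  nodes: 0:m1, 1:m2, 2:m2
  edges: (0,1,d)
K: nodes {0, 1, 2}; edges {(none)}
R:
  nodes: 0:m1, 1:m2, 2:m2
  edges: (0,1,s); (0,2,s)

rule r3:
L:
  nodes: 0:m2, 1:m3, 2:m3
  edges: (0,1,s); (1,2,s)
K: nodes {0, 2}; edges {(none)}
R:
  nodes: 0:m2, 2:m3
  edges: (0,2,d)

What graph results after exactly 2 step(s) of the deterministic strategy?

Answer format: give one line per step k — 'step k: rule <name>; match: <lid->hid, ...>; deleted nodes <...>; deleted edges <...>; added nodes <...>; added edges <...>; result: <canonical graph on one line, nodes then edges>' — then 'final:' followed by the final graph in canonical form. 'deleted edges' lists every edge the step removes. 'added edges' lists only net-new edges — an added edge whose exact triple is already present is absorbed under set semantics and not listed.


step 1: rule r2; match: 0->7, 1->9, 2->6; deleted nodes (none); deleted edges (7,9,d); added nodes (none); added edges (7,6,s); (7,9,s); result: nodes: 0:m3, 4:m3, 5:m3, 6:m2, 7:m1, 8:m3, 9:m2 edges: (0,6,d); (4,8,s); (5,6,s); (7,6,s); (7,9,s); (8,0,d); (9,4,s); (9,6,s)
step 2: rule r3; match: 0->9, 1->4, 2->8; deleted nodes 4; deleted edges (4,8,s); (9,4,s); added nodes (none); added edges (9,8,d); result: nodes: 0:m3, 5:m3, 6:m2, 7:m1, 8:m3, 9:m2 edges: (0,6,d); (5,6,s); (7,6,s); (7,9,s); (8,0,d); (9,6,s); (9,8,d)
final:
nodes: 0:m3, 5:m3, 6:m2, 7:m1, 8:m3, 9:m2
edges: (0,6,d); (5,6,s); (7,6,s); (7,9,s); (8,0,d); (9,6,s); (9,8,d)


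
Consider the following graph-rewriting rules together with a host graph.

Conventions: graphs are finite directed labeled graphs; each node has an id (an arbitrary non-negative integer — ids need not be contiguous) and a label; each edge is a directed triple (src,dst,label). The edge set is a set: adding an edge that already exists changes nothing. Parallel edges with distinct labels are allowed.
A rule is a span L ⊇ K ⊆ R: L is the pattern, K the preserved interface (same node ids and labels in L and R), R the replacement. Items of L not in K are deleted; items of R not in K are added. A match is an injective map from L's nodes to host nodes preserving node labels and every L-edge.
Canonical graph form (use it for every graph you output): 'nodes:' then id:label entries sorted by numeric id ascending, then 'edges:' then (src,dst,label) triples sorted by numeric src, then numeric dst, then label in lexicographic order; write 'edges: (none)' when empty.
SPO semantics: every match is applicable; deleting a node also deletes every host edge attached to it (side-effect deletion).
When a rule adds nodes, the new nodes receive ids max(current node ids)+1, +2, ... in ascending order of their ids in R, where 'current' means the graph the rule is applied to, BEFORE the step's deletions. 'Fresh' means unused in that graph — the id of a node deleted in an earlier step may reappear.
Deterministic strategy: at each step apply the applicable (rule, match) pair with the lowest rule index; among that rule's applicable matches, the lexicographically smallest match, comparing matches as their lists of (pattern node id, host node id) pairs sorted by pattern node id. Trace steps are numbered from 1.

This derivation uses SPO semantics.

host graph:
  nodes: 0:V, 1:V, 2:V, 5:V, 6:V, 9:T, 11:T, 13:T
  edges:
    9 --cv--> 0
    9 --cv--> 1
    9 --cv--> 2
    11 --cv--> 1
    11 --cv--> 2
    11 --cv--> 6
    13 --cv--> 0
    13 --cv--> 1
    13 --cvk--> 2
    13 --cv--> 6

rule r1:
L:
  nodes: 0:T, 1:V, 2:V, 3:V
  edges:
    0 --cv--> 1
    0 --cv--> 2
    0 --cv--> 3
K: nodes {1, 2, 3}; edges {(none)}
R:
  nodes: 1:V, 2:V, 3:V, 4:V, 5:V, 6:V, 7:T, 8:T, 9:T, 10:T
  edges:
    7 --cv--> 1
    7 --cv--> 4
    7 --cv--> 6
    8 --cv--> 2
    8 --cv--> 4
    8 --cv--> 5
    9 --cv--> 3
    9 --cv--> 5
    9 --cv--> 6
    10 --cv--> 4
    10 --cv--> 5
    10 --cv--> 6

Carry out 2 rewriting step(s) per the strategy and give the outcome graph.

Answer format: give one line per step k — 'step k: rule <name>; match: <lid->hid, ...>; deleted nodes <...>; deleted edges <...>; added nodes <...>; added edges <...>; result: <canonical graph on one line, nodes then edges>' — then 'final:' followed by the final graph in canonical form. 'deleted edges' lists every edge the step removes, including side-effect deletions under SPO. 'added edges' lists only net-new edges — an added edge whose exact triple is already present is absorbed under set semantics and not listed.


step 1: rule r1; match: 0->9, 1->0, 2->1, 3->2; deleted nodes 9; deleted edges (9,0,cv); (9,1,cv); (9,2,cv); added nodes 14, 15, 16, 17, 18, 19, 20; added edges (17,0,cv); (17,14,cv); (17,16,cv); (18,1,cv); (18,14,cv); (18,15,cv); (19,2,cv); (19,15,cv); (19,16,cv); (20,14,cv); (20,15,cv); (20,16,cv); result: nodes: 0:V, 1:V, 2:V, 5:V, 6:V, 11:T, 13:T, 14:V, 15:V, 16:V, 17:T, 18:T, 19:T, 20:T edges: (11,1,cv); (11,2,cv); (11,6,cv); (13,0,cv); (13,1,cv); (13,2,cvk); (13,6,cv); (17,0,cv); (17,14,cv); (17,16,cv); (18,1,cv); (18,14,cv); (18,15,cv); (19,2,cv); (19,15,cv); (19,16,cv); (20,14,cv); (20,15,cv); (20,16,cv)
step 2: rule r1; match: 0->11, 1->1, 2->2, 3->6; deleted nodes 11; deleted edges (11,1,cv); (11,2,cv); (11,6,cv); added nodes 21, 22, 23, 24, 25, 26, 27; added edges (24,1,cv); (24,21,cv); (24,23,cv); (25,2,cv); (25,21,cv); (25,22,cv); (26,6,cv); (26,22,cv); (26,23,cv); (27,21,cv); (27,22,cv); (27,23,cv); result: nodes: 0:V, 1:V, 2:V, 5:V, 6:V, 13:T, 14:V, 15:V, 16:V, 17:T, 18:T, 19:T, 20:T, 21:V, 22:V, 23:V, 24:T, 25:T, 26:T, 27:T edges: (13,0,cv); (13,1,cv); (13,2,cvk); (13,6,cv); (17,0,cv); (17,14,cv); (17,16,cv); (18,1,cv); (18,14,cv); (18,15,cv); (19,2,cv); (19,15,cv); (19,16,cv); (20,14,cv); (20,15,cv); (20,16,cv); (24,1,cv); (24,21,cv); (24,23,cv); (25,2,cv); (25,21,cv); (25,22,cv); (26,6,cv); (26,22,cv); (26,23,cv); (27,21,cv); (27,22,cv); (27,23,cv)
final:
nodes: 0:V, 1:V, 2:V, 5:V, 6:V, 13:T, 14:V, 15:V, 16:V, 17:T, 18:T, 19:T, 20:T, 21:V, 22:V, 23:V, 24:T, 25:T, 26:T, 27:T
edges: (13,0,cv); (13,1,cv); (13,2,cvk); (13,6,cv); (17,0,cv); (17,14,cv); (17,16,cv); (18,1,cv); (18,14,cv); (18,15,cv); (19,2,cv); (19,15,cv); (19,16,cv); (20,14,cv); (20,15,cv); (20,16,cv); (24,1,cv); (24,21,cv); (24,23,cv); (25,2,cv); (25,21,cv); (25,22,cv); (26,6,cv); (26,22,cv); (26,23,cv); (27,21,cv); (27,22,cv); (27,23,cv)


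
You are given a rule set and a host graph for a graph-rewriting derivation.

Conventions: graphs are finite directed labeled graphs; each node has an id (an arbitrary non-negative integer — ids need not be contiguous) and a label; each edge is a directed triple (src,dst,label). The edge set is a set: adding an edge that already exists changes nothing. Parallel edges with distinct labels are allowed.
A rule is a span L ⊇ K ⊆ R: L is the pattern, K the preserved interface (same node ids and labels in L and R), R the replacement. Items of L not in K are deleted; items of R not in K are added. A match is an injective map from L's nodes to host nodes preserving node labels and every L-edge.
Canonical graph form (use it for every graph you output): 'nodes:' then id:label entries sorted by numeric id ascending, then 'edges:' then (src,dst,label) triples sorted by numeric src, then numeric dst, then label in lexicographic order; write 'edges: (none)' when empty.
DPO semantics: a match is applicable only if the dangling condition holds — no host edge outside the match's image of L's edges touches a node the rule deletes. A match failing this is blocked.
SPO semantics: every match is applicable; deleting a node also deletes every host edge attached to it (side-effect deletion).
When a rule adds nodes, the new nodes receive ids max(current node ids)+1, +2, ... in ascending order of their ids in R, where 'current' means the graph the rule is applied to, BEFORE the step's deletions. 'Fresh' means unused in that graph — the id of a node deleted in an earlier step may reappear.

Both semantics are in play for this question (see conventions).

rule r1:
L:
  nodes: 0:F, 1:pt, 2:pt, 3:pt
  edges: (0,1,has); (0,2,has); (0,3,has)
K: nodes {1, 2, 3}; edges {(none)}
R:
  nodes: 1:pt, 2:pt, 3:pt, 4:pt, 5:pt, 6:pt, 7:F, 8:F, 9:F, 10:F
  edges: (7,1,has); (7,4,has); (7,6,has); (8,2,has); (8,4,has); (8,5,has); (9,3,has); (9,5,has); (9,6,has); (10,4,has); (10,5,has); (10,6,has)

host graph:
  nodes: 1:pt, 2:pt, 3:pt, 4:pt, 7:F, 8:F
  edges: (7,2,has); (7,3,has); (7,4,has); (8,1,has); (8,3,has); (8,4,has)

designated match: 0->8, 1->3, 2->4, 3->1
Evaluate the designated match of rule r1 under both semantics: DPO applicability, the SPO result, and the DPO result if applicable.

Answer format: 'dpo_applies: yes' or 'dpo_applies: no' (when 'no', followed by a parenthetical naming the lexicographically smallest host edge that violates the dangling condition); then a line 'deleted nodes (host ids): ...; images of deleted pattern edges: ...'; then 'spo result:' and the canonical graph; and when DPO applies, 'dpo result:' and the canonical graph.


dpo_applies: yes
deleted nodes (host ids): 8; images of deleted pattern edges: (8,1,has); (8,3,has); (8,4,has)
spo result:
nodes: 1:pt, 2:pt, 3:pt, 4:pt, 7:F, 9:pt, 10:pt, 11:pt, 12:F, 13:F, 14:F, 15:F
edges: (7,2,has); (7,3,has); (7,4,has); (12,3,has); (12,9,has); (12,11,has); (13,4,has); (13,9,has); (13,10,has); (14,1,has); (14,10,has); (14,11,has); (15,9,has); (15,10,has); (15,11,has)
dpo result:
nodes: 1:pt, 2:pt, 3:pt, 4:pt, 7:F, 9:pt, 10:pt, 11:pt, 12:F, 13:F, 14:F, 15:F
edges: (7,2,has); (7,3,has); (7,4,has); (12,3,has); (12,9,has); (12,11,has); (13,4,has); (13,9,has); (13,10,has); (14,1,has); (14,10,has); (14,11,has); (15,9,has); (15,10,has); (15,11,has)


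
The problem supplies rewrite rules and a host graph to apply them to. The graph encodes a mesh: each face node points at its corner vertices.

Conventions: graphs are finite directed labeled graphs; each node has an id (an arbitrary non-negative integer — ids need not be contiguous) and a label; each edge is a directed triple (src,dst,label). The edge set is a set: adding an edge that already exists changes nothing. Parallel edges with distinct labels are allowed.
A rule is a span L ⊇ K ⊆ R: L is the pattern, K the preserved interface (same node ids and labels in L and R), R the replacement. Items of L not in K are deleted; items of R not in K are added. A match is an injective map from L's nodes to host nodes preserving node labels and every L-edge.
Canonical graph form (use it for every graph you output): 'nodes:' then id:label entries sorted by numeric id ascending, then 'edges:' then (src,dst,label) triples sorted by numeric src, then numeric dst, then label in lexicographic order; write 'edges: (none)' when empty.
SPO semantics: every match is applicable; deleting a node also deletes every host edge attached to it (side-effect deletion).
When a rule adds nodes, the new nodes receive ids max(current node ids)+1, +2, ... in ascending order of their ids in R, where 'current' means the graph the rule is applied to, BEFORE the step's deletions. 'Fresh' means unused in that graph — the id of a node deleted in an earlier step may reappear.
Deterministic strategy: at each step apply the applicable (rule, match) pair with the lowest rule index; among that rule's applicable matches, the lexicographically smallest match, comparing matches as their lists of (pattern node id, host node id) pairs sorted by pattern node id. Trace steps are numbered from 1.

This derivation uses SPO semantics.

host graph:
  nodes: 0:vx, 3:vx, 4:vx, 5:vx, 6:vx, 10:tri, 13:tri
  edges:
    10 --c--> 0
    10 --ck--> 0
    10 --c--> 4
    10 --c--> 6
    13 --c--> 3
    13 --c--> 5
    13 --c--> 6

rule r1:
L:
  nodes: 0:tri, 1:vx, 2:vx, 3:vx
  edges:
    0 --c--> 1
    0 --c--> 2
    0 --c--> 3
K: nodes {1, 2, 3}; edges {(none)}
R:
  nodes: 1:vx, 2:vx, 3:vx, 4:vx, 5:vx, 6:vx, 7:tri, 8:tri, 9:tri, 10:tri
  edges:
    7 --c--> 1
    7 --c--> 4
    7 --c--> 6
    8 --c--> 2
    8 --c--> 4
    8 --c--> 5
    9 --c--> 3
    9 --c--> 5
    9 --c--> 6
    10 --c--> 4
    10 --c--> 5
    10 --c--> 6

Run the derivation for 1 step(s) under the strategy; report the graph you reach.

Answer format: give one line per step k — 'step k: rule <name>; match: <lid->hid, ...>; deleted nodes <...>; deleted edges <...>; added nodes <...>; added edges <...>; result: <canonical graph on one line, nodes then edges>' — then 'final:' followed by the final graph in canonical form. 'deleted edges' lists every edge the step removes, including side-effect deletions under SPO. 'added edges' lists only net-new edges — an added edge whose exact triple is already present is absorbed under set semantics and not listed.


step 1: rule r1; match: 0->10, 1->0, 2->4, 3->6; deleted nodes 10; deleted edges (10,0,c); (10,0,ck); (10,4,c); (10,6,c); added nodes 14, 15, 16, 17, 18, 19, 20; added edges (17,0,c); (17,14,c); (17,16,c); (18,4,c); (18,14,c); (18,15,c); (19,6,c); (19,15,c); (19,16,c); (20,14,c); (20,15,c); (20,16,c); result: nodes: 0:vx, 3:vx, 4:vx, 5:vx, 6:vx, 13:tri, 14:vx, 15:vx, 16:vx, 17:tri, 18:tri, 19:tri, 20:tri edges: (13,3,c); (13,5,c); (13,6,c); (17,0,c); (17,14,c); (17,16,c); (18,4,c); (18,14,c); (18,15,c); (19,6,c); (19,15,c); (19,16,c); (20,14,c); (20,15,c); (20,16,c)
final:
nodes: 0:vx, 3:vx, 4:vx, 5:vx, 6:vx, 13:tri, 14:vx, 15:vx, 16:vx, 17:tri, 18:tri, 19:tri, 20:tri
edges: (13,3,c); (13,5,c); (13,6,c); (17,0,c); (17,14,c); (17,16,c); (18,4,c); (18,14,c); (18,15,c); (19,6,c); (19,15,c); (19,16,c); (20,14,c); (20,15,c); (20,16,c)


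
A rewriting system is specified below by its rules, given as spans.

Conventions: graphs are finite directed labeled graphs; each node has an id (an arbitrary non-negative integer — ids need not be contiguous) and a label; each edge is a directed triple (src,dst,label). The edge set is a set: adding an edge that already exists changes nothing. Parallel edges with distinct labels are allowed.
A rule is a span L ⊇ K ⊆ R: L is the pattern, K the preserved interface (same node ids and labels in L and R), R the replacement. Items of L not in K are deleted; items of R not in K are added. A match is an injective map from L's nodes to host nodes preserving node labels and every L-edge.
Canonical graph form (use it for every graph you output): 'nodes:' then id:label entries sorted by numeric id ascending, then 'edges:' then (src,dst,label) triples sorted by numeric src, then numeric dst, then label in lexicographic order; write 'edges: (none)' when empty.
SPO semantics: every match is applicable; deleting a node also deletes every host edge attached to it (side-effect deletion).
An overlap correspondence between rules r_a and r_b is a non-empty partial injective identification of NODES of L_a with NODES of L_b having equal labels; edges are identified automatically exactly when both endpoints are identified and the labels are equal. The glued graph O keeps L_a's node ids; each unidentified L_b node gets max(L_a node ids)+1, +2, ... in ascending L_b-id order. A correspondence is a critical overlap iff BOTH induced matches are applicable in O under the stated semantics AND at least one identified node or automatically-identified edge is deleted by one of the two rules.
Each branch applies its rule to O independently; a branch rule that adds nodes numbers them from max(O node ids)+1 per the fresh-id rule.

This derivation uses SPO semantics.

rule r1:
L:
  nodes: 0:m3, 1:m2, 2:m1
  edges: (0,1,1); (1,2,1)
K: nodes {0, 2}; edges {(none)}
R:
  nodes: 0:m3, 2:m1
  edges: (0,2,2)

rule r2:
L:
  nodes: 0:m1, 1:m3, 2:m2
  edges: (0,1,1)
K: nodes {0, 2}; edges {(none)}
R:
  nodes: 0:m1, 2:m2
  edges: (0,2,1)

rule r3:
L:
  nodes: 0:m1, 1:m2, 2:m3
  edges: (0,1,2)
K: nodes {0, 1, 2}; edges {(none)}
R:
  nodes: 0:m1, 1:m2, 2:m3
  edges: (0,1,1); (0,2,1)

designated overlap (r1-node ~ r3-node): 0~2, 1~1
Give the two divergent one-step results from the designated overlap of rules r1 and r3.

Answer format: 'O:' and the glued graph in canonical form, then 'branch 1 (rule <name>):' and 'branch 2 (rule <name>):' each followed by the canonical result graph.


O:
nodes: 0:m3, 1:m2, 2:m1, 3:m1
edges: (0,1,1); (1,2,1); (3,1,2)
branch 1 (rule r1):
nodes: 0:m3, 2:m1, 3:m1
edges: (0,2,2)
branch 2 (rule r3):
nodes: 0:m3, 1:m2, 2:m1, 3:m1
edges: (0,1,1); (1,2,1); (3,0,1); (3,1,1)


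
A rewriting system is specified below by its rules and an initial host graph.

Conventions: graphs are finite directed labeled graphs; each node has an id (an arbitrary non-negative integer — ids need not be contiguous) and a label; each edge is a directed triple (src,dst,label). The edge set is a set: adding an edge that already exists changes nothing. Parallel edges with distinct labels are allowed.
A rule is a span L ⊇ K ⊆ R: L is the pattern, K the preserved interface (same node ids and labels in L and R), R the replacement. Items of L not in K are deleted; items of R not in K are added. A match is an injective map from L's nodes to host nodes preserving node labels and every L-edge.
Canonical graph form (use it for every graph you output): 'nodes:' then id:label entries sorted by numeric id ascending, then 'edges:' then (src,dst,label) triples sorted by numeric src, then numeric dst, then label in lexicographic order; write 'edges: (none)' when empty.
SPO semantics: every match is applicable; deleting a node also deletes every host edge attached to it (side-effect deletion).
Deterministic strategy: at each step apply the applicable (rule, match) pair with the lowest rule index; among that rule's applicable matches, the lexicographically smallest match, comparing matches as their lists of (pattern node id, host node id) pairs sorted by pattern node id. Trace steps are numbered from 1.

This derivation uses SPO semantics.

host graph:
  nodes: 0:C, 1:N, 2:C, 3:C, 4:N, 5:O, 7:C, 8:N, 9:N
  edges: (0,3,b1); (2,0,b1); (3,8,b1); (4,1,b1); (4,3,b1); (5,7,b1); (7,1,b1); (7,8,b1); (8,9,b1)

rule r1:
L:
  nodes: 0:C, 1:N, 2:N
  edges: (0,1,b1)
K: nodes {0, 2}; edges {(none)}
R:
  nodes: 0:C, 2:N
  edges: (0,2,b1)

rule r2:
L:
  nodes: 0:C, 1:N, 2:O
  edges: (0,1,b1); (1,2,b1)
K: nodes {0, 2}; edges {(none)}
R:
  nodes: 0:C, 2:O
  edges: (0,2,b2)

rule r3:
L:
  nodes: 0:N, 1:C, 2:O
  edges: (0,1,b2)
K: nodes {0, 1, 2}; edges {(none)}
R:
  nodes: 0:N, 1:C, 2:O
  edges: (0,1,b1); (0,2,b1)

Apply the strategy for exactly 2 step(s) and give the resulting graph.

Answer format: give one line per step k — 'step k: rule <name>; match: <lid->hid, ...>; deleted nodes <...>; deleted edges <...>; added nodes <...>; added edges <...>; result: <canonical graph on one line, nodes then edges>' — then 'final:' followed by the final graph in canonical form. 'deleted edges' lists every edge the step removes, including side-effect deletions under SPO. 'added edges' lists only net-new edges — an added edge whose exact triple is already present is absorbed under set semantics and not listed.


step 1: rule r1; match: 0->3, 1->8, 2->1; deleted nodes 8; deleted edges (3,8,b1); (7,8,b1); (8,9,b1); added nodes (none); added edges (3,1,b1); result: nodes: 0:C, 1:N, 2:C, 3:C, 4:N, 5:O, 7:C, 9:N edges: (0,3,b1); (2,0,b1); (3,1,b1); (4,1,b1); (4,3,b1); (5,7,b1); (7,1,b1)
step 2: rule r1; match: 0->3, 1->1, 2->4; deleted nodes 1; deleted edges (3,1,b1); (4,1,b1); (7,1,b1); added nodes (none); added edges (3,4,b1); result: nodes: 0:C, 2:C, 3:C, 4:N, 5:O, 7:C, 9:N edges: (0,3,b1); (2,0,b1); (3,4,b1); (4,3,b1); (5,7,b1)
final:
nodes: 0:C, 2:C, 3:C, 4:N, 5:O, 7:C, 9:N
edges: (0,3,b1); (2,0,b1); (3,4,b1); (4,3,b1); (5,7,b1)


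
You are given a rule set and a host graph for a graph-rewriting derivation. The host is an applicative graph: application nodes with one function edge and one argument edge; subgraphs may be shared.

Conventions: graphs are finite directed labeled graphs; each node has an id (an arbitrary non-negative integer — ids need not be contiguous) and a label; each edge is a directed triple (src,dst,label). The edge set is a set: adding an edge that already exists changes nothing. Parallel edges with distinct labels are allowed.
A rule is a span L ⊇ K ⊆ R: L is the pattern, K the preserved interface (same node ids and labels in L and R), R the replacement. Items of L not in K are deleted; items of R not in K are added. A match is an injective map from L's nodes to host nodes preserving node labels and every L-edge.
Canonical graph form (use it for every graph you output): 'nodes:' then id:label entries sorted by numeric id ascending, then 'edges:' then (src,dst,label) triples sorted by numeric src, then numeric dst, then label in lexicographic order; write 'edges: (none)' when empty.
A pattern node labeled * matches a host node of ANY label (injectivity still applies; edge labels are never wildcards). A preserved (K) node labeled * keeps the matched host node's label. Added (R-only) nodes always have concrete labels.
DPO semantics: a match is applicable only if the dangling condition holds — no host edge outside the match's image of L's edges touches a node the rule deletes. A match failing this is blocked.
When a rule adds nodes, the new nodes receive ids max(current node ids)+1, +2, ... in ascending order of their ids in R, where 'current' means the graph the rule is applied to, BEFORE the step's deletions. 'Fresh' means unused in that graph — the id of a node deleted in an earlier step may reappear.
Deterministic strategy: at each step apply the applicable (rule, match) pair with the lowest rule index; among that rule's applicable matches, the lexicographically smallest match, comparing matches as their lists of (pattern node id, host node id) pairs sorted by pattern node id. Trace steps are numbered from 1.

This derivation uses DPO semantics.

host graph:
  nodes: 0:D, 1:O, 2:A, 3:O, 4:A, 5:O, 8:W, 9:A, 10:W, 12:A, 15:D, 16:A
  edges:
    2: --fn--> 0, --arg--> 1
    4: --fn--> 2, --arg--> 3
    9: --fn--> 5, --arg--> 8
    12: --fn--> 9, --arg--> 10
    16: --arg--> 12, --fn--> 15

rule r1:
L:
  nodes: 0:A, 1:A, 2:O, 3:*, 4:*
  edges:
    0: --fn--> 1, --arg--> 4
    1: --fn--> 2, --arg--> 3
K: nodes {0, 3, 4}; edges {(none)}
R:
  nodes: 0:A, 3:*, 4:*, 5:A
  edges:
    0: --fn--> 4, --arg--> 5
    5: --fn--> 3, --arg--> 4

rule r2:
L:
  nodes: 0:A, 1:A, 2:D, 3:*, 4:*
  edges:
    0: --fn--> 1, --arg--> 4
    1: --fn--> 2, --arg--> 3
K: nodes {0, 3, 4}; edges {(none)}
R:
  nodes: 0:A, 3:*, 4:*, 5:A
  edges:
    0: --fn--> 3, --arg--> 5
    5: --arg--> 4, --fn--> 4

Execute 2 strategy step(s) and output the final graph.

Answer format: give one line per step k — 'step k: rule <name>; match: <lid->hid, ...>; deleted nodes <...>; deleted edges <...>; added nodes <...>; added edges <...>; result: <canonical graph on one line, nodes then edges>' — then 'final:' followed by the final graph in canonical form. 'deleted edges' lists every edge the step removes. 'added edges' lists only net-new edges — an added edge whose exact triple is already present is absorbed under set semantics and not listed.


step 1: rule r1; match: 0->12, 1->9, 2->5, 3->8, 4->10; deleted nodes 5, 9; deleted edges (9,5,fn); (9,8,arg); (12,9,fn); (12,10,arg); added nodes 17; added edges (12,10,fn); (12,17,arg); (17,8,fn); (17,10,arg); result: nodes: 0:D, 1:O, 2:A, 3:O, 4:A, 8:W, 10:W, 12:A, 15:D, 16:A, 17:A edges: (2,0,fn); (2,1,arg); (4,2,fn); (4,3,arg); (12,10,fn); (12,17,arg); (16,12,arg); (16,15,fn); (17,8,fn); (17,10,arg)
step 2: rule r2; match: 0->4, 1->2, 2->0, 3->1, 4->3; deleted nodes 0, 2; deleted edges (2,0,fn); (2,1,arg); (4,2,fn); (4,3,arg); added nodes 18; added edges (4,1,fn); (4,18,arg); (18,3,arg); (18,3,fn); result: nodes: 1:O, 3:O, 4:A, 8:W, 10:W, 12:A, 15:D, 16:A, 17:A, 18:A edges: (4,1,fn); (4,18,arg); (12,10,fn); (12,17,arg); (16,12,arg); (16,15,fn); (17,8,fn); (17,10,arg); (18,3,arg); (18,3,fn)
final:
nodes: 1:O, 3:O, 4:A, 8:W, 10:W, 12:A, 15:D, 16:A, 17:A, 18:A
edges: (4,1,fn); (4,18,arg); (12,10,fn); (12,17,arg); (16,12,arg); (16,15,fn); (17,8,fn); (17,10,arg); (18,3,arg); (18,3,fn)


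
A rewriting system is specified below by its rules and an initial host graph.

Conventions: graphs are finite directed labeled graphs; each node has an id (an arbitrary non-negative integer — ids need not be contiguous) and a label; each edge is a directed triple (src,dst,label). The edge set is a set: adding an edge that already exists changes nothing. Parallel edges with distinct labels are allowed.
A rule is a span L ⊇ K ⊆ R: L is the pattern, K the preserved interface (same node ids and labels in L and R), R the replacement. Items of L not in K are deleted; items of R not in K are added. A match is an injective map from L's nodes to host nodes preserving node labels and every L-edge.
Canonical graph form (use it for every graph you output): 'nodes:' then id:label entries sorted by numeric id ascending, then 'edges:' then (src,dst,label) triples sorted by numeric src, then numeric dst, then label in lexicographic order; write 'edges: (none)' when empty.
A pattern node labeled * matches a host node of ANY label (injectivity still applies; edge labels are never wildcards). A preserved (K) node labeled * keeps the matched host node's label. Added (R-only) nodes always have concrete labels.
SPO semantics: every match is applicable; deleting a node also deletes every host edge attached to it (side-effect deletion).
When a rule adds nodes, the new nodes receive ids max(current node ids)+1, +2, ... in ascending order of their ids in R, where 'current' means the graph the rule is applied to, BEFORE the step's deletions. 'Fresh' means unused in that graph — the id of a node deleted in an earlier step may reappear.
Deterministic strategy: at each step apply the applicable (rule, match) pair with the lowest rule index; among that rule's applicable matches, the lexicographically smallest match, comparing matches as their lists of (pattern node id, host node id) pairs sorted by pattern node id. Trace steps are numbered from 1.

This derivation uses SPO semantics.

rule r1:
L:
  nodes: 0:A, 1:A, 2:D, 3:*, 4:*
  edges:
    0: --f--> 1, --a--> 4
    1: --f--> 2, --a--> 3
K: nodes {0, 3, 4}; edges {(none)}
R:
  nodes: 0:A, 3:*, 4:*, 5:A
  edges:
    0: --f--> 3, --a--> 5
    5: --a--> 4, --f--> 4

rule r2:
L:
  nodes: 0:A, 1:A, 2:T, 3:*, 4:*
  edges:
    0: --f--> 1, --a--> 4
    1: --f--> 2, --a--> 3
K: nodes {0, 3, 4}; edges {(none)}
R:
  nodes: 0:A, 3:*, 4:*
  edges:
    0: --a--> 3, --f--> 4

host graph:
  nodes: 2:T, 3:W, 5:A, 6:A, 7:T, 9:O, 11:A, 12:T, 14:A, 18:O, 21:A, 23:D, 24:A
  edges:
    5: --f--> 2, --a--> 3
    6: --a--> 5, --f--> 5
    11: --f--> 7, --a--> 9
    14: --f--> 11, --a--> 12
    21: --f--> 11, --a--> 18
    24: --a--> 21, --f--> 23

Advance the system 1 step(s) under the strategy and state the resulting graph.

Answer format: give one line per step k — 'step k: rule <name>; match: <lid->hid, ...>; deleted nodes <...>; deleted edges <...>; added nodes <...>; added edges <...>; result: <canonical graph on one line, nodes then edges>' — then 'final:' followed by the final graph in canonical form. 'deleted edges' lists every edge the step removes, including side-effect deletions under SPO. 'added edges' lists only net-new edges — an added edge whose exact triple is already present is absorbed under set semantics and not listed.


step 1: rule r2; match: 0->14, 1->11, 2->7, 3->9, 4->12; deleted nodes 7, 11; deleted edges (11,7,f); (11,9,a); (14,11,f); (14,12,a); (21,11,f); added nodes (none); added edges (14,9,a); (14,12,f); result: nodes: 2:T, 3:W, 5:A, 6:A, 9:O, 12:T, 14:A, 18:O, 21:A, 23:D, 24:A edges: (5,2,f); (5,3,a); (6,5,a); (6,5,f); (14,9,a); (14,12,f); (21,18,a); (24,21,a); (24,23,f)
final:
nodes: 2:T, 3:W, 5:A, 6:A, 9:O, 12:T, 14:A, 18:O, 21:A, 23:D, 24:A
edges: (5,2,f); (5,3,a); (6,5,a); (6,5,f); (14,9,a); (14,12,f); (21,18,a); (24,21,a); (24,23,f)
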